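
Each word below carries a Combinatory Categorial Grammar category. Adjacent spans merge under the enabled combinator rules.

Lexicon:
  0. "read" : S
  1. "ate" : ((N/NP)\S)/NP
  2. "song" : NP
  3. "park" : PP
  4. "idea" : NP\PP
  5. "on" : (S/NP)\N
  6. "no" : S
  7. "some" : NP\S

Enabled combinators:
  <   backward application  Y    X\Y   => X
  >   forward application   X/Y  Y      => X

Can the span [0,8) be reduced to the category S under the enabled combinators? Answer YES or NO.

[0,8] S   >
  [0,6] S/NP   <
    [0,5] N   >
      [0,3] N/NP   <
        [0,1] "read" : S
        [1,3] (N/NP)\S   >
          [1,2] "ate" : ((N/NP)\S)/NP
          [2,3] "song" : NP
      [3,5] NP   <
        [3,4] "park" : PP
        [4,5] "idea" : NP\PP
    [5,6] "on" : (S/NP)\N
  [6,8] NP   <
    [6,7] "no" : S
    [7,8] "some" : NP\S

YES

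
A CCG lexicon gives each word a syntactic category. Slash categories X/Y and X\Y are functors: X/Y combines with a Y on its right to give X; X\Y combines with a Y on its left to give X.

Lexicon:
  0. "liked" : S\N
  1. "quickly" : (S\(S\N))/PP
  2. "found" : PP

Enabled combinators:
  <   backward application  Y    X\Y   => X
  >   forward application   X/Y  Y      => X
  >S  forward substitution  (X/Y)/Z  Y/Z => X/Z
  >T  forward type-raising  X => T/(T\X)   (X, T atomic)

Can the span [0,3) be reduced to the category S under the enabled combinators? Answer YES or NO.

[0,3] S   <
  [0,1] "liked" : S\N
  [1,3] S\(S\N)   >
    [1,2] "quickly" : (S\(S\N))/PP
    [2,3] "found" : PP

YES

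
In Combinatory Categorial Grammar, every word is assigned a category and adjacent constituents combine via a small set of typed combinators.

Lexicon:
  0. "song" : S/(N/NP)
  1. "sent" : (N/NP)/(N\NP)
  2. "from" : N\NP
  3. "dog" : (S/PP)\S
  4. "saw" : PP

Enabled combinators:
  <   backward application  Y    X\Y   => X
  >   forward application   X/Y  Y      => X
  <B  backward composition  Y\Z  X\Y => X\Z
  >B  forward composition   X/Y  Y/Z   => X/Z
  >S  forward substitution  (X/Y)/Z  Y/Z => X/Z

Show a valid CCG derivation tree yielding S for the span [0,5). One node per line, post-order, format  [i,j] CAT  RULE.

[0,1] S/(N/NP)  lex  "song"
[1,2] (N/NP)/(N\NP)  lex  "sent"
[2,3] N\NP  lex  "from"
[1,3] N/NP  >  k=2
[0,3] S  >  k=1
[3,4] (S/PP)\S  lex  "dog"
[0,4] S/PP  <  k=3
[4,5] PP  lex  "saw"
[0,5] S  >  k=4

[0,5] S   >
  [0,4] S/PP   <
    [0,3] S   >
      [0,1] "song" : S/(N/NP)
      [1,3] N/NP   >
        [1,2] "sent" : (N/NP)/(N\NP)
        [2,3] "from" : N\NP
    [3,4] "dog" : (S/PP)\S
  [4,5] "saw" : PP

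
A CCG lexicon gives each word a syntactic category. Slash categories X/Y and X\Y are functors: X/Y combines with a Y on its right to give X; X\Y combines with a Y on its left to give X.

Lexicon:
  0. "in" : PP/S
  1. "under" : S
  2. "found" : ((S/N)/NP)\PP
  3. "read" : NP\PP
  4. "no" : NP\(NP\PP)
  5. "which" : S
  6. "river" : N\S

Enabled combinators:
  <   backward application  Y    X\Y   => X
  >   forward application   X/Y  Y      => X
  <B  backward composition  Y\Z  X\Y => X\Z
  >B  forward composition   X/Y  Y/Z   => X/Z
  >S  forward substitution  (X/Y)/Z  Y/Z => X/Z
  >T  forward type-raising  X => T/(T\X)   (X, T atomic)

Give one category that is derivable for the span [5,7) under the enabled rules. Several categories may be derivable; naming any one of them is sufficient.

N

[0,7] S   >
  [0,5] S/N   >
    [0,3] (S/N)/NP   <
      [0,2] PP   >
        [0,1] "in" : PP/S
        [1,2] "under" : S
      [2,3] "found" : ((S/N)/NP)\PP
    [3,5] NP   <
      [3,4] "read" : NP\PP
      [4,5] "no" : NP\(NP\PP)
  [5,7] N   >
    [5,6] N/(N\S)   >T
      [5,6] "which" : S
    [6,7] "river" : N\S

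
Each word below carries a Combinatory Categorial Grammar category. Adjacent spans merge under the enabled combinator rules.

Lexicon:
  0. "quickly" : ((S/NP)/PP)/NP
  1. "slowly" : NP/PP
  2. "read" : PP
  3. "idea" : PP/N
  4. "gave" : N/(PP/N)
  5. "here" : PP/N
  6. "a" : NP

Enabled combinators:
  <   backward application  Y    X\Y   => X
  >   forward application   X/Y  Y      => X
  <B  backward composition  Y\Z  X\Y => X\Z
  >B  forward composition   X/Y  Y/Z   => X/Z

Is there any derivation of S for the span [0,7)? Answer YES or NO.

YES

[0,7] S   >
  [0,6] S/NP   >
    [0,3] (S/NP)/PP   >
      [0,1] "quickly" : ((S/NP)/PP)/NP
      [1,3] NP   >
        [1,2] "slowly" : NP/PP
        [2,3] "read" : PP
    [3,6] PP   >
      [3,4] "idea" : PP/N
      [4,6] N   >
        [4,5] "gave" : N/(PP/N)
        [5,6] "here" : PP/N
  [6,7] "a" : NP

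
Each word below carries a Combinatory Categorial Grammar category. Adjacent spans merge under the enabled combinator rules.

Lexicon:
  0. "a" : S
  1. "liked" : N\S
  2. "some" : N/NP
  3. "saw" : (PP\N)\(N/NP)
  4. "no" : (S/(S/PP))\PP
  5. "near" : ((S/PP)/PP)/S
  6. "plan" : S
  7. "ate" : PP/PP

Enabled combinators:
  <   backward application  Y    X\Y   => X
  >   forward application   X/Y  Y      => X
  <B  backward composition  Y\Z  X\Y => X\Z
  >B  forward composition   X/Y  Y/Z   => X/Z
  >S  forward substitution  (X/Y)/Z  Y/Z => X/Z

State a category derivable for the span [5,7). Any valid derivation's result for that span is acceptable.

(S/PP)/PP

[0,8] S   >
  [0,5] S/(S/PP)   <
    [0,4] PP   <
      [0,2] N   <
        [0,1] "a" : S
        [1,2] "liked" : N\S
      [2,4] PP\N   <
        [2,3] "some" : N/NP
        [3,4] "saw" : (PP\N)\(N/NP)
    [4,5] "no" : (S/(S/PP))\PP
  [5,8] S/PP   >S
    [5,7] (S/PP)/PP   >
      [5,6] "near" : ((S/PP)/PP)/S
      [6,7] "plan" : S
    [7,8] "ate" : PP/PP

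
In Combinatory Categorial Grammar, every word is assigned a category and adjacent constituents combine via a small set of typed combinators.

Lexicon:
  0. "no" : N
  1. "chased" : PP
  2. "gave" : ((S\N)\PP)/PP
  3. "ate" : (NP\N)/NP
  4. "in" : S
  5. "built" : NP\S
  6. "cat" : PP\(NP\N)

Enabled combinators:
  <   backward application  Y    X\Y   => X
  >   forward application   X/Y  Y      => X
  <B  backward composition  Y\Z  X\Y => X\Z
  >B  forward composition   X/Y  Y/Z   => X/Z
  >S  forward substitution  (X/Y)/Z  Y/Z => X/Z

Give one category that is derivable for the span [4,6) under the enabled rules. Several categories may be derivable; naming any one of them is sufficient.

[0,7] S   <
  [0,1] "no" : N
  [1,7] S\N   <
    [1,2] "chased" : PP
    [2,7] (S\N)\PP   >
      [2,3] "gave" : ((S\N)\PP)/PP
      [3,7] PP   <
        [3,6] NP\N   >
          [3,4] "ate" : (NP\N)/NP
          [4,6] NP   <
            [4,5] "in" : S
            [5,6] "built" : NP\S
        [6,7] "cat" : PP\(NP\N)

NP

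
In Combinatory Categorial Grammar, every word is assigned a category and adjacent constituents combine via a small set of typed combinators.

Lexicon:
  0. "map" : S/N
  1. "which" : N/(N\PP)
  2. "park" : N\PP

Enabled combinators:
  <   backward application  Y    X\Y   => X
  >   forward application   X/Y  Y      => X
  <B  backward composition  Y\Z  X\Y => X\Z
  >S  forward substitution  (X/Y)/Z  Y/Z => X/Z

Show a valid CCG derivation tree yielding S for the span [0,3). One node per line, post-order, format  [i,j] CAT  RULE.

[0,1] S/N  lex  "map"
[1,2] N/(N\PP)  lex  "which"
[2,3] N\PP  lex  "park"
[1,3] N  >  k=2
[0,3] S  >  k=1

[0,3] S   >
  [0,1] "map" : S/N
  [1,3] N   >
    [1,2] "which" : N/(N\PP)
    [2,3] "park" : N\PP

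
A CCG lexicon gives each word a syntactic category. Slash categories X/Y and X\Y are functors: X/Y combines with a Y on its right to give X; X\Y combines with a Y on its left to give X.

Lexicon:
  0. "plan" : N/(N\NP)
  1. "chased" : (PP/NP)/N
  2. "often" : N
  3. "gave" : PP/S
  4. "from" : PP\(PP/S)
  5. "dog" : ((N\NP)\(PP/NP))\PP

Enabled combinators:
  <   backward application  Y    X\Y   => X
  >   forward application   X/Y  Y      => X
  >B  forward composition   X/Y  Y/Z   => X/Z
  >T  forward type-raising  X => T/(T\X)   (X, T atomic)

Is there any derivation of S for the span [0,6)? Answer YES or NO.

N/(N\NP) (PP/NP)/N N PP/S PP\(PP/S) ((N\NP)\(PP/NP))\PP
CKY chart[0,6] = {N, N/(N\N), NP/(NP\N), PP/(PP\N), S/(S\N)}; S ∉ chart

NO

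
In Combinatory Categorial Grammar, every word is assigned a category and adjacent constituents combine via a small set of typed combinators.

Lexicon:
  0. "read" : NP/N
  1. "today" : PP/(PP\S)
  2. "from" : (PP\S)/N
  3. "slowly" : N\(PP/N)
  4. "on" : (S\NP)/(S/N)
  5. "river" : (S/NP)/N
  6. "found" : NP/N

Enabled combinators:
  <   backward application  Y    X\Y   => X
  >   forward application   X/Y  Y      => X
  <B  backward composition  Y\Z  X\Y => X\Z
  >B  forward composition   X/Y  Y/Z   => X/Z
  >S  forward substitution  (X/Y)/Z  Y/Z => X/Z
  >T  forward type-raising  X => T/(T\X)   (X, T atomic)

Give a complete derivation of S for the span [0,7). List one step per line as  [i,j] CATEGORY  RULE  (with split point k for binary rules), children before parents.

[0,1] NP/N  lex  "read"
[1,2] PP/(PP\S)  lex  "today"
[2,3] (PP\S)/N  lex  "from"
[1,3] PP/N  >B  k=2
[3,4] N\(PP/N)  lex  "slowly"
[1,4] N  <  k=3
[0,4] NP  >  k=1
[4,5] (S\NP)/(S/N)  lex  "on"
[5,6] (S/NP)/N  lex  "river"
[6,7] NP/N  lex  "found"
[5,7] S/N  >S  k=6
[4,7] S\NP  >  k=5
[0,7] S  <  k=4

[0,7] S   <
  [0,4] NP   >
    [0,1] "read" : NP/N
    [1,4] N   <
      [1,3] PP/N   >B
        [1,2] "today" : PP/(PP\S)
        [2,3] "from" : (PP\S)/N
      [3,4] "slowly" : N\(PP/N)
  [4,7] S\NP   >
    [4,5] "on" : (S\NP)/(S/N)
    [5,7] S/N   >S
      [5,6] "river" : (S/NP)/N
      [6,7] "found" : NP/N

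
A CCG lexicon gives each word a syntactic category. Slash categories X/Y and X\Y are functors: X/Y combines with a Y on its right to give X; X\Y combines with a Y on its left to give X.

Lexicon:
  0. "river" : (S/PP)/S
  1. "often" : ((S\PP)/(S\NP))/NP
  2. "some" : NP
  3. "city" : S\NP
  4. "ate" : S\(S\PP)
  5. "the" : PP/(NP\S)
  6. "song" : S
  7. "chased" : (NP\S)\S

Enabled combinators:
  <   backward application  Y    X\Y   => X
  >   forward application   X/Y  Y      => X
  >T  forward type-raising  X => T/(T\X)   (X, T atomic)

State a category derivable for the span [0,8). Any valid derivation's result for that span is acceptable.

S

[0,8] S   >
  [0,5] S/PP   >
    [0,1] "river" : (S/PP)/S
    [1,5] S   <
      [1,4] S\PP   >
        [1,3] (S\PP)/(S\NP)   >
          [1,2] "often" : ((S\PP)/(S\NP))/NP
          [2,3] "some" : NP
        [3,4] "city" : S\NP
      [4,5] "ate" : S\(S\PP)
  [5,8] PP   >
    [5,6] "the" : PP/(NP\S)
    [6,8] NP\S   <
      [6,7] "song" : S
      [7,8] "chased" : (NP\S)\S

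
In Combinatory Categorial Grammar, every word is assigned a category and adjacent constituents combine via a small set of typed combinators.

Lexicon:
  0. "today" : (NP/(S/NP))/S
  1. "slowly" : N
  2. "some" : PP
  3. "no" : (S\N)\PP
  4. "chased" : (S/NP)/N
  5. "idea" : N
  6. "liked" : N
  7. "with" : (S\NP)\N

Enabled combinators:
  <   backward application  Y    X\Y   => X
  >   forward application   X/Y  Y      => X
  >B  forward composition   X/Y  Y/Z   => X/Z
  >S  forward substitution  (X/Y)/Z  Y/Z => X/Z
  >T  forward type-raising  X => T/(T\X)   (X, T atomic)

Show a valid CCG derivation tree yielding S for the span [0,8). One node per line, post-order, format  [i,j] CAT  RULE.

[0,1] (NP/(S/NP))/S  lex  "today"
[1,2] N  lex  "slowly"
[2,3] PP  lex  "some"
[3,4] (S\N)\PP  lex  "no"
[2,4] S\N  <  k=3
[1,4] S  <  k=2
[0,4] NP/(S/NP)  >  k=1
[4,5] (S/NP)/N  lex  "chased"
[5,6] N  lex  "idea"
[4,6] S/NP  >  k=5
[0,6] NP  >  k=4
[6,7] N  lex  "liked"
[7,8] (S\NP)\N  lex  "with"
[6,8] S\NP  <  k=7
[0,8] S  <  k=6

[0,8] S   <
  [0,6] NP   >
    [0,4] NP/(S/NP)   >
      [0,1] "today" : (NP/(S/NP))/S
      [1,4] S   <
        [1,2] "slowly" : N
        [2,4] S\N   <
          [2,3] "some" : PP
          [3,4] "no" : (S\N)\PP
    [4,6] S/NP   >
      [4,5] "chased" : (S/NP)/N
      [5,6] "idea" : N
  [6,8] S\NP   <
    [6,7] "liked" : N
    [7,8] "with" : (S\NP)\N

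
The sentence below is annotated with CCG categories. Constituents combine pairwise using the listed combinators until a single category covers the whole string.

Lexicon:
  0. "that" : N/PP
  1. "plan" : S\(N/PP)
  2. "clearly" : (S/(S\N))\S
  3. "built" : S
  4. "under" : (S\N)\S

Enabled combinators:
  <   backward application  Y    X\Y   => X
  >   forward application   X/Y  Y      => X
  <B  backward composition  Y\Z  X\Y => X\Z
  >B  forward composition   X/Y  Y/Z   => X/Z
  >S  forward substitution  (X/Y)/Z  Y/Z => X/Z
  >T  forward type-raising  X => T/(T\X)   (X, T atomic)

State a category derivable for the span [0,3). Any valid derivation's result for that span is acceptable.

[0,5] S   >
  [0,3] S/(S\N)   <
    [0,2] S   <
      [0,1] "that" : N/PP
      [1,2] "plan" : S\(N/PP)
    [2,3] "clearly" : (S/(S\N))\S
  [3,5] S\N   <
    [3,4] "built" : S
    [4,5] "under" : (S\N)\S

S/(S\N)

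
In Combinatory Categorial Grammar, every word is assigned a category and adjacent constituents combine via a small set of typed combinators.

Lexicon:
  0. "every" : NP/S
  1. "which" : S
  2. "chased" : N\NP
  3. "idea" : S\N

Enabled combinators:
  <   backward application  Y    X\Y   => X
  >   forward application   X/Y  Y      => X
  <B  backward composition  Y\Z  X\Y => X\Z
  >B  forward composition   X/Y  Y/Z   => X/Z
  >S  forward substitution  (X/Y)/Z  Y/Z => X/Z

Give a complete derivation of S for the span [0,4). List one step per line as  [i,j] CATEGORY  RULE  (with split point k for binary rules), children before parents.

[0,4] S   <
  [0,2] NP   >
    [0,1] "every" : NP/S
    [1,2] "which" : S
  [2,4] S\NP   <B
    [2,3] "chased" : N\NP
    [3,4] "idea" : S\N

[0,1] NP/S  lex  "every"
[1,2] S  lex  "which"
[0,2] NP  >  k=1
[2,3] N\NP  lex  "chased"
[3,4] S\N  lex  "idea"
[2,4] S\NP  <B  k=3
[0,4] S  <  k=2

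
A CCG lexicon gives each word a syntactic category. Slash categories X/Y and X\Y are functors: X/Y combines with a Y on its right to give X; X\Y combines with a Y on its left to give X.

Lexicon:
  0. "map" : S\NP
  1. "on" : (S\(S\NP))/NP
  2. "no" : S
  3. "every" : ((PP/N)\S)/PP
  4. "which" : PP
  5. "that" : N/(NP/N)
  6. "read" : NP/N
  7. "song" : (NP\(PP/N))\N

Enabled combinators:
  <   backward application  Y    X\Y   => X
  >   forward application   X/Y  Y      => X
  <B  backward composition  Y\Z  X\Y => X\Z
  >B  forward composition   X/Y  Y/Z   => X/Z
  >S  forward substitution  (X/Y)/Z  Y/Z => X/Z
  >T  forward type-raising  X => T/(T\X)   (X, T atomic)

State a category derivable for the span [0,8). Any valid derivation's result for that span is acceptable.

[0,8] S   <
  [0,1] "map" : S\NP
  [1,8] S\(S\NP)   >
    [1,2] "on" : (S\(S\NP))/NP
    [2,8] NP   <
      [2,5] PP/N   <
        [2,3] "no" : S
        [3,5] (PP/N)\S   >
          [3,4] "every" : ((PP/N)\S)/PP
          [4,5] "which" : PP
      [5,8] NP\(PP/N)   <
        [5,7] N   >
          [5,6] "that" : N/(NP/N)
          [6,7] "read" : NP/N
        [7,8] "song" : (NP\(PP/N))\N

S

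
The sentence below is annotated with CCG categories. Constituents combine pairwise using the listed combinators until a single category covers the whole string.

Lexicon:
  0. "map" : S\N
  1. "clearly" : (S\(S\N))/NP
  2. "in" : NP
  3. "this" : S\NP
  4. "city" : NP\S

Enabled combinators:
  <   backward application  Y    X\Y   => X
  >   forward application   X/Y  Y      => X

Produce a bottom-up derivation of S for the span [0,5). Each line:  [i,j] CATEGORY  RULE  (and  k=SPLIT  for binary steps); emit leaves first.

[0,5] S   <
  [0,1] "map" : S\N
  [1,5] S\(S\N)   >
    [1,2] "clearly" : (S\(S\N))/NP
    [2,5] NP   <
      [2,4] S   <
        [2,3] "in" : NP
        [3,4] "this" : S\NP
      [4,5] "city" : NP\S

[0,1] S\N  lex  "map"
[1,2] (S\(S\N))/NP  lex  "clearly"
[2,3] NP  lex  "in"
[3,4] S\NP  lex  "this"
[2,4] S  <  k=3
[4,5] NP\S  lex  "city"
[2,5] NP  <  k=4
[1,5] S\(S\N)  >  k=2
[0,5] S  <  k=1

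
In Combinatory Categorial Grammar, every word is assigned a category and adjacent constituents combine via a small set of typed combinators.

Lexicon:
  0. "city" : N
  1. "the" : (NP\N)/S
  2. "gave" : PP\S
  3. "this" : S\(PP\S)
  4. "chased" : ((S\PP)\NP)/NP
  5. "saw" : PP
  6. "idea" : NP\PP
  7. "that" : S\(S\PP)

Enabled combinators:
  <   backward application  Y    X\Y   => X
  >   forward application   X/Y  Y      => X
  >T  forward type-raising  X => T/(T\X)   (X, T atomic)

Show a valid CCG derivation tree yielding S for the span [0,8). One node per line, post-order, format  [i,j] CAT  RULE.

[0,8] S   <
  [0,7] S\PP   <
    [0,4] NP   >
      [0,1] NP/(NP\N)   >T
        [0,1] "city" : N
      [1,4] NP\N   >
        [1,2] "the" : (NP\N)/S
        [2,4] S   <
          [2,3] "gave" : PP\S
          [3,4] "this" : S\(PP\S)
    [4,7] (S\PP)\NP   >
      [4,5] "chased" : ((S\PP)\NP)/NP
      [5,7] NP   >
        [5,6] NP/(NP\PP)   >T
          [5,6] "saw" : PP
        [6,7] "idea" : NP\PP
  [7,8] "that" : S\(S\PP)

[0,1] N  lex  "city"
[0,1] NP/(NP\N)  >T
[1,2] (NP\N)/S  lex  "the"
[2,3] PP\S  lex  "gave"
[3,4] S\(PP\S)  lex  "this"
[2,4] S  <  k=3
[1,4] NP\N  >  k=2
[0,4] NP  >  k=1
[4,5] ((S\PP)\NP)/NP  lex  "chased"
[5,6] PP  lex  "saw"
[5,6] NP/(NP\PP)  >T
[6,7] NP\PP  lex  "idea"
[5,7] NP  >  k=6
[4,7] (S\PP)\NP  >  k=5
[0,7] S\PP  <  k=4
[7,8] S\(S\PP)  lex  "that"
[0,8] S  <  k=7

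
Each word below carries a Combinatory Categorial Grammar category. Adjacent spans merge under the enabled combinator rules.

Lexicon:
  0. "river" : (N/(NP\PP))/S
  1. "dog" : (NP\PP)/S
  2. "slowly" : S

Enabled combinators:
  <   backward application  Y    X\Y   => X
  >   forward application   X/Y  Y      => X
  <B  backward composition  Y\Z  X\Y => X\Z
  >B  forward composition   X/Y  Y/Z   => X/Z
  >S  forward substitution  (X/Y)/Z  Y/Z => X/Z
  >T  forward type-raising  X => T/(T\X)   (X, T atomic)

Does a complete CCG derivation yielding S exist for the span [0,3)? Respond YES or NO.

NO

(N/(NP\PP))/S (NP\PP)/S S
CKY chart[0,3] = {N, N/(N\N), N/(S\S), NP/(NP\N), PP/(PP\N), S/(S\N)}; S ∉ chart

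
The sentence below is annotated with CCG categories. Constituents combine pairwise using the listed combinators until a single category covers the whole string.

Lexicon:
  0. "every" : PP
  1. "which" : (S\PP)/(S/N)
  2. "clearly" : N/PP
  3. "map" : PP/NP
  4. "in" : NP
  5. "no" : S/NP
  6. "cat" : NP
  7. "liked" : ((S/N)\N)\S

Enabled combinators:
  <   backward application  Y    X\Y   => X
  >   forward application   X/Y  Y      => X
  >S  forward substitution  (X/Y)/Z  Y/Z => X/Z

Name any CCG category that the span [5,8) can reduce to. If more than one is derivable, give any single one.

[0,8] S   <
  [0,1] "every" : PP
  [1,8] S\PP   >
    [1,2] "which" : (S\PP)/(S/N)
    [2,8] S/N   <
      [2,5] N   >
        [2,3] "clearly" : N/PP
        [3,5] PP   >
          [3,4] "map" : PP/NP
          [4,5] "in" : NP
      [5,8] (S/N)\N   <
        [5,7] S   >
          [5,6] "no" : S/NP
          [6,7] "cat" : NP
        [7,8] "liked" : ((S/N)\N)\S

(S/N)\N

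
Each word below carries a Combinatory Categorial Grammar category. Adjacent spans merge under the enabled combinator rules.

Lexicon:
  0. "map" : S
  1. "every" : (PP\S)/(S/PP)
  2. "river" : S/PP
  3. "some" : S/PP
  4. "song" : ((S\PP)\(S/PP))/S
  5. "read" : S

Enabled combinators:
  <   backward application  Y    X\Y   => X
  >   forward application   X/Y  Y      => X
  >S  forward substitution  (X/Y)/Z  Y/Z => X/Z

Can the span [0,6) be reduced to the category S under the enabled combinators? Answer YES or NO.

[0,6] S   <
  [0,3] PP   <
    [0,1] "map" : S
    [1,3] PP\S   >
      [1,2] "every" : (PP\S)/(S/PP)
      [2,3] "river" : S/PP
  [3,6] S\PP   <
    [3,4] "some" : S/PP
    [4,6] (S\PP)\(S/PP)   >
      [4,5] "song" : ((S\PP)\(S/PP))/S
      [5,6] "read" : S

YES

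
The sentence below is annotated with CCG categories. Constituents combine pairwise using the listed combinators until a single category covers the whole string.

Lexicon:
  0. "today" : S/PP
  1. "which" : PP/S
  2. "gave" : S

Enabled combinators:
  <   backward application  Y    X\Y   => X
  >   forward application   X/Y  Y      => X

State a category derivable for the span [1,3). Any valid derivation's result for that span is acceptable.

[0,3] S   >
  [0,1] "today" : S/PP
  [1,3] PP   >
    [1,2] "which" : PP/S
    [2,3] "gave" : S

PP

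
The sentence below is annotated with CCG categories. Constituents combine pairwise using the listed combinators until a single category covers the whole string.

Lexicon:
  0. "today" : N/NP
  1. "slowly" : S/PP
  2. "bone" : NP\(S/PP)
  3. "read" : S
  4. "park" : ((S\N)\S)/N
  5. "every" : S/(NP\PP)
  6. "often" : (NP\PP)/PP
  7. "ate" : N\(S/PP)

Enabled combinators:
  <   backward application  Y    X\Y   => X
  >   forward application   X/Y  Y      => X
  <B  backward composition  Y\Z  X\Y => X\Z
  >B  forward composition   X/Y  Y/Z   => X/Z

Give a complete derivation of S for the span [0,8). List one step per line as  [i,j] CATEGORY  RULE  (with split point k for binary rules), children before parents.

[0,8] S   <
  [0,3] N   >
    [0,1] "today" : N/NP
    [1,3] NP   <
      [1,2] "slowly" : S/PP
      [2,3] "bone" : NP\(S/PP)
  [3,8] S\N   <
    [3,4] "read" : S
    [4,8] (S\N)\S   >
      [4,5] "park" : ((S\N)\S)/N
      [5,8] N   <
        [5,7] S/PP   >B
          [5,6] "every" : S/(NP\PP)
          [6,7] "often" : (NP\PP)/PP
        [7,8] "ate" : N\(S/PP)

[0,1] N/NP  lex  "today"
[1,2] S/PP  lex  "slowly"
[2,3] NP\(S/PP)  lex  "bone"
[1,3] NP  <  k=2
[0,3] N  >  k=1
[3,4] S  lex  "read"
[4,5] ((S\N)\S)/N  lex  "park"
[5,6] S/(NP\PP)  lex  "every"
[6,7] (NP\PP)/PP  lex  "often"
[5,7] S/PP  >B  k=6
[7,8] N\(S/PP)  lex  "ate"
[5,8] N  <  k=7
[4,8] (S\N)\S  >  k=5
[3,8] S\N  <  k=4
[0,8] S  <  k=3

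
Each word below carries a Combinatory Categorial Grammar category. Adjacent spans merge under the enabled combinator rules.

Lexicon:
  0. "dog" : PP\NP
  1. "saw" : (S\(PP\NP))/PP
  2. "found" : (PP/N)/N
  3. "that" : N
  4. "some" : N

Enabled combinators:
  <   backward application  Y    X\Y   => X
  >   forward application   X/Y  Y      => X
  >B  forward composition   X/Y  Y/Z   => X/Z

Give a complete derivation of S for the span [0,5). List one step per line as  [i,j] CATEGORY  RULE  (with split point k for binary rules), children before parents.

[0,1] PP\NP  lex  "dog"
[1,2] (S\(PP\NP))/PP  lex  "saw"
[2,3] (PP/N)/N  lex  "found"
[3,4] N  lex  "that"
[2,4] PP/N  >  k=3
[4,5] N  lex  "some"
[2,5] PP  >  k=4
[1,5] S\(PP\NP)  >  k=2
[0,5] S  <  k=1

[0,5] S   <
  [0,1] "dog" : PP\NP
  [1,5] S\(PP\NP)   >
    [1,2] "saw" : (S\(PP\NP))/PP
    [2,5] PP   >
      [2,4] PP/N   >
        [2,3] "found" : (PP/N)/N
        [3,4] "that" : N
      [4,5] "some" : N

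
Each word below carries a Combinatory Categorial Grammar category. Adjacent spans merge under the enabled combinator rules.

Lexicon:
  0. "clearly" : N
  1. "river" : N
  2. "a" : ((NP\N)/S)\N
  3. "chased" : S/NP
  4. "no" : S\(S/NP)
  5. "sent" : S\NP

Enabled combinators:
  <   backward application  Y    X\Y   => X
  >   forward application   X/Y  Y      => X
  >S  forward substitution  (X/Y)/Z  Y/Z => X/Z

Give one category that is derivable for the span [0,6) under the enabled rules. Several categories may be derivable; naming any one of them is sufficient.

[0,6] S   <
  [0,5] NP   <
    [0,1] "clearly" : N
    [1,5] NP\N   >
      [1,3] (NP\N)/S   <
        [1,2] "river" : N
        [2,3] "a" : ((NP\N)/S)\N
      [3,5] S   <
        [3,4] "chased" : S/NP
        [4,5] "no" : S\(S/NP)
  [5,6] "sent" : S\NP

S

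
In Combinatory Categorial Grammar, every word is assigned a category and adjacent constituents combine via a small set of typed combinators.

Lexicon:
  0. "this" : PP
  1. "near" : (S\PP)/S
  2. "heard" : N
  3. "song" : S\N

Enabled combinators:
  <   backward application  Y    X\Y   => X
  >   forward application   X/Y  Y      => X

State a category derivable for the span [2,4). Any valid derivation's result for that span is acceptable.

[0,4] S   <
  [0,1] "this" : PP
  [1,4] S\PP   >
    [1,2] "near" : (S\PP)/S
    [2,4] S   <
      [2,3] "heard" : N
      [3,4] "song" : S\N

S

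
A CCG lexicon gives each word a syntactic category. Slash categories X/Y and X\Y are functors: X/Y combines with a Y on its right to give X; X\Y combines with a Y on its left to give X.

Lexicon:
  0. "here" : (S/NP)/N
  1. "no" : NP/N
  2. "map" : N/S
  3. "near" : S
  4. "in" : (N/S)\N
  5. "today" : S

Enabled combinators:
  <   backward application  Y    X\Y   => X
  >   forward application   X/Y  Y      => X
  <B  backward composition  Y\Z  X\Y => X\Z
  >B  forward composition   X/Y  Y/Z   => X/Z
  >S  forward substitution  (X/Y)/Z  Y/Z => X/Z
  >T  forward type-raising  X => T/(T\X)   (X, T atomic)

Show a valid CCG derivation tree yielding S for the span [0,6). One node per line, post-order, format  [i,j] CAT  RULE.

[0,6] S   >
  [0,2] S/N   >S
    [0,1] "here" : (S/NP)/N
    [1,2] "no" : NP/N
  [2,6] N   >
    [2,5] N/S   <
      [2,4] N   >
        [2,3] "map" : N/S
        [3,4] "near" : S
      [4,5] "in" : (N/S)\N
    [5,6] "today" : S

[0,1] (S/NP)/N  lex  "here"
[1,2] NP/N  lex  "no"
[0,2] S/N  >S  k=1
[2,3] N/S  lex  "map"
[3,4] S  lex  "near"
[2,4] N  >  k=3
[4,5] (N/S)\N  lex  "in"
[2,5] N/S  <  k=4
[5,6] S  lex  "today"
[2,6] N  >  k=5
[0,6] S  >  k=2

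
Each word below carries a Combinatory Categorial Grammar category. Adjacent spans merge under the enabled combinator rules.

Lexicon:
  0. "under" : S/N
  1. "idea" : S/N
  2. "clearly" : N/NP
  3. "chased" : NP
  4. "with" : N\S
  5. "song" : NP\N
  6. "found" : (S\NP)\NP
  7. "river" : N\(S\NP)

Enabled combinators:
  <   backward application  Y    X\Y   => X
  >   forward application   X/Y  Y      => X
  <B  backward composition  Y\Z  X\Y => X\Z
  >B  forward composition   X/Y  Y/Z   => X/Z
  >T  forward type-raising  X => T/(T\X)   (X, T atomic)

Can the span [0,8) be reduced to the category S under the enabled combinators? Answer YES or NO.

[0,8] S   >
  [0,1] "under" : S/N
  [1,8] N   <
    [1,4] S   >
      [1,2] "idea" : S/N
      [2,4] N   >
        [2,3] "clearly" : N/NP
        [3,4] "chased" : NP
    [4,8] N\S   <B
      [4,6] NP\S   <B
        [4,5] "with" : N\S
        [5,6] "song" : NP\N
      [6,8] N\NP   <B
        [6,7] "found" : (S\NP)\NP
        [7,8] "river" : N\(S\NP)

YES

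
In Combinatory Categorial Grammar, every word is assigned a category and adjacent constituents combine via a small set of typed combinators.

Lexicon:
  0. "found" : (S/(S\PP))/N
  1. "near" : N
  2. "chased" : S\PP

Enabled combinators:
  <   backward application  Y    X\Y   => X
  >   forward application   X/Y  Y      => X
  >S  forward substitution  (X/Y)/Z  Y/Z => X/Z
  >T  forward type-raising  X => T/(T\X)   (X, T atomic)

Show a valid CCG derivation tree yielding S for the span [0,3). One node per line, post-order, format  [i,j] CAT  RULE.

[0,1] (S/(S\PP))/N  lex  "found"
[1,2] N  lex  "near"
[0,2] S/(S\PP)  >  k=1
[2,3] S\PP  lex  "chased"
[0,3] S  >  k=2

[0,3] S   >
  [0,2] S/(S\PP)   >
    [0,1] "found" : (S/(S\PP))/N
    [1,2] "near" : N
  [2,3] "chased" : S\PP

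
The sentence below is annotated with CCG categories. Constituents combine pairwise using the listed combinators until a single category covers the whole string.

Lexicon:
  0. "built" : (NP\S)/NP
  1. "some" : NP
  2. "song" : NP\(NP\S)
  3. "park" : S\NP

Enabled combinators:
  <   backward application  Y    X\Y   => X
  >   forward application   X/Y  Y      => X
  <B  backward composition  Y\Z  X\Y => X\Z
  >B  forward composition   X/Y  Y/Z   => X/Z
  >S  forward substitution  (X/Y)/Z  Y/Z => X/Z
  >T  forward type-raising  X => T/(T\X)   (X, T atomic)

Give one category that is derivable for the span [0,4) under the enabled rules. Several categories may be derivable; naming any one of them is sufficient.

S

[0,4] S   <
  [0,3] NP   <
    [0,2] NP\S   >
      [0,1] "built" : (NP\S)/NP
      [1,2] "some" : NP
    [2,3] "song" : NP\(NP\S)
  [3,4] "park" : S\NP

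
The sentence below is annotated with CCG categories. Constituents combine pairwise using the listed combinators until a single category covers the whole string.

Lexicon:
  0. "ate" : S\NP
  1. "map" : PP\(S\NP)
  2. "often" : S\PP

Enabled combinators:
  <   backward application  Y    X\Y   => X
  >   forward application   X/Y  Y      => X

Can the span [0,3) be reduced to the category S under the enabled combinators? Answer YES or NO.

YES

[0,3] S   <
  [0,2] PP   <
    [0,1] "ate" : S\NP
    [1,2] "map" : PP\(S\NP)
  [2,3] "often" : S\PP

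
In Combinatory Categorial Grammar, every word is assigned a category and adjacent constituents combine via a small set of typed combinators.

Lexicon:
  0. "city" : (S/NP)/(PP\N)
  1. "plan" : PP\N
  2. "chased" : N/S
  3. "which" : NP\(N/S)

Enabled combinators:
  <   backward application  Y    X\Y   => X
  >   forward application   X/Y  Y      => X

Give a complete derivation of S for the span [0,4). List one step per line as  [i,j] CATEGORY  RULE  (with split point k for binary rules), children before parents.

[0,4] S   >
  [0,2] S/NP   >
    [0,1] "city" : (S/NP)/(PP\N)
    [1,2] "plan" : PP\N
  [2,4] NP   <
    [2,3] "chased" : N/S
    [3,4] "which" : NP\(N/S)

[0,1] (S/NP)/(PP\N)  lex  "city"
[1,2] PP\N  lex  "plan"
[0,2] S/NP  >  k=1
[2,3] N/S  lex  "chased"
[3,4] NP\(N/S)  lex  "which"
[2,4] NP  <  k=3
[0,4] S  >  k=2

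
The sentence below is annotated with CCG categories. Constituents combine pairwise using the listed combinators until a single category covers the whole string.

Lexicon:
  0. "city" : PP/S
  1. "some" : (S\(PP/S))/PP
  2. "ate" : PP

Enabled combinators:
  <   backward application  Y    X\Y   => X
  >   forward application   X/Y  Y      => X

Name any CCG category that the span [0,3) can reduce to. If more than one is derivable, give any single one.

S

[0,3] S   <
  [0,1] "city" : PP/S
  [1,3] S\(PP/S)   >
    [1,2] "some" : (S\(PP/S))/PP
    [2,3] "ate" : PP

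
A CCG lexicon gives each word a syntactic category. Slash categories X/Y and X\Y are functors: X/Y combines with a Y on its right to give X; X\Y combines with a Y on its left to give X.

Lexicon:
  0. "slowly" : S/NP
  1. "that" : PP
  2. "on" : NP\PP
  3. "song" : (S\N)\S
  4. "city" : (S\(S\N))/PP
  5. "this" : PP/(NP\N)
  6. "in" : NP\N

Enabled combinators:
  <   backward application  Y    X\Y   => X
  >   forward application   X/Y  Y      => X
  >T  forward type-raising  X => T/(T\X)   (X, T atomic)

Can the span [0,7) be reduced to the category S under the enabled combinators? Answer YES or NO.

YES

[0,7] S   <
  [0,4] S\N   <
    [0,3] S   >
      [0,1] "slowly" : S/NP
      [1,3] NP   <
        [1,2] "that" : PP
        [2,3] "on" : NP\PP
    [3,4] "song" : (S\N)\S
  [4,7] S\(S\N)   >
    [4,5] "city" : (S\(S\N))/PP
    [5,7] PP   >
      [5,6] "this" : PP/(NP\N)
      [6,7] "in" : NP\N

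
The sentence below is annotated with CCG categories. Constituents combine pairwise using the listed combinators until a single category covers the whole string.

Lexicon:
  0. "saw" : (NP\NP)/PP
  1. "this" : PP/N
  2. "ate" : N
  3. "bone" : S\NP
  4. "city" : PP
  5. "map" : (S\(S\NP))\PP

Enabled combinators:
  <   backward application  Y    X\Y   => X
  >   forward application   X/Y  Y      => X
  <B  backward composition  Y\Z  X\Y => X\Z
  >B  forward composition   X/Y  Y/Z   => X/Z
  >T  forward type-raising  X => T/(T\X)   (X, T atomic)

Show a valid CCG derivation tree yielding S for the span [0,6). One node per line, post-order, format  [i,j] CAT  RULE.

[0,1] (NP\NP)/PP  lex  "saw"
[1,2] PP/N  lex  "this"
[2,3] N  lex  "ate"
[1,3] PP  >  k=2
[0,3] NP\NP  >  k=1
[3,4] S\NP  lex  "bone"
[0,4] S\NP  <B  k=3
[4,5] PP  lex  "city"
[5,6] (S\(S\NP))\PP  lex  "map"
[4,6] S\(S\NP)  <  k=5
[0,6] S  <  k=4

[0,6] S   <
  [0,4] S\NP   <B
    [0,3] NP\NP   >
      [0,1] "saw" : (NP\NP)/PP
      [1,3] PP   >
        [1,2] "this" : PP/N
        [2,3] "ate" : N
    [3,4] "bone" : S\NP
  [4,6] S\(S\NP)   <
    [4,5] "city" : PP
    [5,6] "map" : (S\(S\NP))\PP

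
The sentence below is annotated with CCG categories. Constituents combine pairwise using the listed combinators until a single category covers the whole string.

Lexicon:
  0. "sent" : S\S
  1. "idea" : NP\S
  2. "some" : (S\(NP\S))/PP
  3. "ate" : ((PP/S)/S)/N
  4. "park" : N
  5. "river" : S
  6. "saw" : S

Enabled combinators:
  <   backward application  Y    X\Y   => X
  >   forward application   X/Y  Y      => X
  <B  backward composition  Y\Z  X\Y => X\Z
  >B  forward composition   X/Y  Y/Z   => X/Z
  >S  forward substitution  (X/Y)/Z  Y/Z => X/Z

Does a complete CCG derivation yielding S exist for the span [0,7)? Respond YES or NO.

YES

[0,7] S   <
  [0,2] NP\S   <B
    [0,1] "sent" : S\S
    [1,2] "idea" : NP\S
  [2,7] S\(NP\S)   >
    [2,3] "some" : (S\(NP\S))/PP
    [3,7] PP   >
      [3,6] PP/S   >
        [3,5] (PP/S)/S   >
          [3,4] "ate" : ((PP/S)/S)/N
          [4,5] "park" : N
        [5,6] "river" : S
      [6,7] "saw" : S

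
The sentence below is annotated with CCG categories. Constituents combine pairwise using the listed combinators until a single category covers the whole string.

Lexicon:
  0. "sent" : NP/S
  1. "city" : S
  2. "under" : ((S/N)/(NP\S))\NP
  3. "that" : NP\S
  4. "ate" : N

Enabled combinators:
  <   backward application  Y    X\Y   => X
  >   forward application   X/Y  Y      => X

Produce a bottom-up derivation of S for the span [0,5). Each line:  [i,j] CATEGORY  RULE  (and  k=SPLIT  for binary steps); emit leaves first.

[0,5] S   >
  [0,4] S/N   >
    [0,3] (S/N)/(NP\S)   <
      [0,2] NP   >
        [0,1] "sent" : NP/S
        [1,2] "city" : S
      [2,3] "under" : ((S/N)/(NP\S))\NP
    [3,4] "that" : NP\S
  [4,5] "ate" : N

[0,1] NP/S  lex  "sent"
[1,2] S  lex  "city"
[0,2] NP  >  k=1
[2,3] ((S/N)/(NP\S))\NP  lex  "under"
[0,3] (S/N)/(NP\S)  <  k=2
[3,4] NP\S  lex  "that"
[0,4] S/N  >  k=3
[4,5] N  lex  "ate"
[0,5] S  >  k=4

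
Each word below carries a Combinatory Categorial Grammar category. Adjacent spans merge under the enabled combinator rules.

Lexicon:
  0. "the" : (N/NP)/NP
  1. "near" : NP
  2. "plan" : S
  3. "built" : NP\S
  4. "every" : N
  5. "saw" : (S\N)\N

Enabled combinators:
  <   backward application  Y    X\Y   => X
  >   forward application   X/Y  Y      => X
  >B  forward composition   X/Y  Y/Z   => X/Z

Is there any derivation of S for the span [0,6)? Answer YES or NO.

YES

[0,6] S   <
  [0,4] N   >
    [0,2] N/NP   >
      [0,1] "the" : (N/NP)/NP
      [1,2] "near" : NP
    [2,4] NP   <
      [2,3] "plan" : S
      [3,4] "built" : NP\S
  [4,6] S\N   <
    [4,5] "every" : N
    [5,6] "saw" : (S\N)\N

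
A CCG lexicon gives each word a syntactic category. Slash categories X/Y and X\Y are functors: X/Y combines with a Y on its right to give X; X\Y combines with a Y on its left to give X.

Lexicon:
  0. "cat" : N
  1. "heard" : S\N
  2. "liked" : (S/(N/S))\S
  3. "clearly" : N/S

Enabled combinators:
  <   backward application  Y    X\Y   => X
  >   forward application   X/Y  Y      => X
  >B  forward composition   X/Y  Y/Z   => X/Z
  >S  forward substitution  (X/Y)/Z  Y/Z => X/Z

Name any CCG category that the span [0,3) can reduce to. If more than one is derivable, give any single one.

[0,4] S   >
  [0,3] S/(N/S)   <
    [0,2] S   <
      [0,1] "cat" : N
      [1,2] "heard" : S\N
    [2,3] "liked" : (S/(N/S))\S
  [3,4] "clearly" : N/S

S/(N/S)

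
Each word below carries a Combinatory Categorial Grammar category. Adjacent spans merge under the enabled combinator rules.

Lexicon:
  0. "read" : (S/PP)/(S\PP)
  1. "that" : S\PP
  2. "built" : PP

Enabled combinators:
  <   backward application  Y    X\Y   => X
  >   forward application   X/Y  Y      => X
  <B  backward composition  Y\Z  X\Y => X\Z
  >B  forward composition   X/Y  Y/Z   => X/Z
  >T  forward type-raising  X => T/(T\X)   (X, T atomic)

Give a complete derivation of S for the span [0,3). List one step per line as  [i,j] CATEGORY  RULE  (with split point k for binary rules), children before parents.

[0,1] (S/PP)/(S\PP)  lex  "read"
[1,2] S\PP  lex  "that"
[0,2] S/PP  >  k=1
[2,3] PP  lex  "built"
[0,3] S  >  k=2

[0,3] S   >
  [0,2] S/PP   >
    [0,1] "read" : (S/PP)/(S\PP)
    [1,2] "that" : S\PP
  [2,3] "built" : PP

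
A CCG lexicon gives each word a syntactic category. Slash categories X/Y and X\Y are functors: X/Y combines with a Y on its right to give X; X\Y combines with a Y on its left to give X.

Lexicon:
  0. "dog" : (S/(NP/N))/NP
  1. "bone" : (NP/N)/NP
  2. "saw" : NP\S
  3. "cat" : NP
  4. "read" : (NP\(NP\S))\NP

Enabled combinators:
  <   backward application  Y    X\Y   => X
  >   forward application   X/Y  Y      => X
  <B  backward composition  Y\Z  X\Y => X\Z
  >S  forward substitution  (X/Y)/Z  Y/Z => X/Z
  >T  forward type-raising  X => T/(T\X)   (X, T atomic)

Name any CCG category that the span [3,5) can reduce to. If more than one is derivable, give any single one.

[0,5] S   >
  [0,2] S/NP   >S
    [0,1] "dog" : (S/(NP/N))/NP
    [1,2] "bone" : (NP/N)/NP
  [2,5] NP   <
    [2,3] "saw" : NP\S
    [3,5] NP\(NP\S)   <
      [3,4] "cat" : NP
      [4,5] "read" : (NP\(NP\S))\NP

NP\(NP\S)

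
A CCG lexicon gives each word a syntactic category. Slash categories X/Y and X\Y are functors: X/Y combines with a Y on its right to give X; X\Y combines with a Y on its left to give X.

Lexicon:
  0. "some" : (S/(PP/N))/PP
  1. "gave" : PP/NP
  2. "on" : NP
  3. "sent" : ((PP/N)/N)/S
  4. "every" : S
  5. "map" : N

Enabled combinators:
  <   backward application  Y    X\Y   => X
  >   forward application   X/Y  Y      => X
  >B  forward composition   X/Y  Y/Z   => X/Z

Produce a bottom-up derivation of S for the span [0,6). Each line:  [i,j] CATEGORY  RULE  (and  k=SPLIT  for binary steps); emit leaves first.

[0,6] S   >
  [0,3] S/(PP/N)   >
    [0,1] "some" : (S/(PP/N))/PP
    [1,3] PP   >
      [1,2] "gave" : PP/NP
      [2,3] "on" : NP
  [3,6] PP/N   >
    [3,5] (PP/N)/N   >
      [3,4] "sent" : ((PP/N)/N)/S
      [4,5] "every" : S
    [5,6] "map" : N

[0,1] (S/(PP/N))/PP  lex  "some"
[1,2] PP/NP  lex  "gave"
[2,3] NP  lex  "on"
[1,3] PP  >  k=2
[0,3] S/(PP/N)  >  k=1
[3,4] ((PP/N)/N)/S  lex  "sent"
[4,5] S  lex  "every"
[3,5] (PP/N)/N  >  k=4
[5,6] N  lex  "map"
[3,6] PP/N  >  k=5
[0,6] S  >  k=3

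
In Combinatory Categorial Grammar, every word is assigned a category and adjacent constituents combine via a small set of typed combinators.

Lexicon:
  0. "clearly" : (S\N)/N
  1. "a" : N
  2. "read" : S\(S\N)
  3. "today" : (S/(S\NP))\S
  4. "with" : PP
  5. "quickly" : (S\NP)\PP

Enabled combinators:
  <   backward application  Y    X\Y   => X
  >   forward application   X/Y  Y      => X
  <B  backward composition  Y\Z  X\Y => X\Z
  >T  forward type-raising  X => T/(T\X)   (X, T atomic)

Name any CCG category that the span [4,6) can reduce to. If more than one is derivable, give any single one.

S\NP

[0,6] S   >
  [0,4] S/(S\NP)   <
    [0,3] S   <
      [0,2] S\N   >
        [0,1] "clearly" : (S\N)/N
        [1,2] "a" : N
      [2,3] "read" : S\(S\N)
    [3,4] "today" : (S/(S\NP))\S
  [4,6] S\NP   <
    [4,5] "with" : PP
    [5,6] "quickly" : (S\NP)\PP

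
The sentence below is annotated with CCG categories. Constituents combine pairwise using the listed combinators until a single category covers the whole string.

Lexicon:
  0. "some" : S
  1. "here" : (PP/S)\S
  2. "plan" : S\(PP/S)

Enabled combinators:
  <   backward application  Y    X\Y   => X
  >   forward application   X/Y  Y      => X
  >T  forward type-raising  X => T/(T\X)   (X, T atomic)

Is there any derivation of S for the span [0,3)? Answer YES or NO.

YES

[0,3] S   <
  [0,2] PP/S   <
    [0,1] "some" : S
    [1,2] "here" : (PP/S)\S
  [2,3] "plan" : S\(PP/S)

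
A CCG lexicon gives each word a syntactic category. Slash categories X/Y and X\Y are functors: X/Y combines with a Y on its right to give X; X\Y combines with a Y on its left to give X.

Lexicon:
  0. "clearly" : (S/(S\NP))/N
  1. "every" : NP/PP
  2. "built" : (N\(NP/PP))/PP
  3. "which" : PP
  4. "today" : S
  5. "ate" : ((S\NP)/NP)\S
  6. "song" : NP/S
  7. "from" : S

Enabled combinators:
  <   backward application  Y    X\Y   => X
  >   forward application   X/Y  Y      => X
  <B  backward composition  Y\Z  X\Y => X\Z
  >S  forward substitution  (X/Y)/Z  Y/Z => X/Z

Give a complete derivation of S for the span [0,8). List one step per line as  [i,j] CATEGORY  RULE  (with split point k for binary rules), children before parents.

[0,1] (S/(S\NP))/N  lex  "clearly"
[1,2] NP/PP  lex  "every"
[2,3] (N\(NP/PP))/PP  lex  "built"
[3,4] PP  lex  "which"
[2,4] N\(NP/PP)  >  k=3
[1,4] N  <  k=2
[0,4] S/(S\NP)  >  k=1
[4,5] S  lex  "today"
[5,6] ((S\NP)/NP)\S  lex  "ate"
[4,6] (S\NP)/NP  <  k=5
[6,7] NP/S  lex  "song"
[7,8] S  lex  "from"
[6,8] NP  >  k=7
[4,8] S\NP  >  k=6
[0,8] S  >  k=4

[0,8] S   >
  [0,4] S/(S\NP)   >
    [0,1] "clearly" : (S/(S\NP))/N
    [1,4] N   <
      [1,2] "every" : NP/PP
      [2,4] N\(NP/PP)   >
        [2,3] "built" : (N\(NP/PP))/PP
        [3,4] "which" : PP
  [4,8] S\NP   >
    [4,6] (S\NP)/NP   <
      [4,5] "today" : S
      [5,6] "ate" : ((S\NP)/NP)\S
    [6,8] NP   >
      [6,7] "song" : NP/S
      [7,8] "from" : S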